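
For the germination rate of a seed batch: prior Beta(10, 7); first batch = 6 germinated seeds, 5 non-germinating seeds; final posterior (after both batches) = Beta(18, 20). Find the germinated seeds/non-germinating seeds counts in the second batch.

Because Beta–binomial updating is additive in the counts, the combined data contributed (α_post−α_prior, β_post−β_prior) successes and failures.
Total across both batches: 18−10=8 germinated seeds, 20−7=13 non-germinating seeds.
Subtract the first batch: 8−6=2 germinated seeds and 13−5=8 non-germinating seeds.

2 germinated seeds and 8 non-germinating seeds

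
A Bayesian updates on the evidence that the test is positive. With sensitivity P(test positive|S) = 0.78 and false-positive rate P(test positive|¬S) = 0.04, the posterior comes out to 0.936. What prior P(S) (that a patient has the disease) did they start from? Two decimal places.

P(S) = 0.43

Bayes' rule in odds form gives O(S|E) = O(S)·[P(E|S)/P(E|¬S)], hence O(S) = O(S|E)/LR.
Posterior odds = 0.936/(1−0.936) = 14.6250. LR = 0.78/0.04 = 19.5000.
Prior odds = 14.6250/19.5000 = 0.7500, so P(S) = 0.7500/(1+0.7500) ≈ 0.43.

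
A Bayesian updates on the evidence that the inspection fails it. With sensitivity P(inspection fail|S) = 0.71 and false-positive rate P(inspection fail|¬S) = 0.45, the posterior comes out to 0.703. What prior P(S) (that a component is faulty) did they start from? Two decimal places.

Bayes' rule in odds form gives O(S|E) = O(S)·[P(E|S)/P(E|¬S)], hence O(S) = O(S|E)/LR.
Posterior odds = 0.703/(1−0.703) = 2.3670. LR = 0.71/0.45 = 1.5778.
Prior odds = 2.3670/1.5778 = 1.5002, so P(S) = 1.5002/(1+1.5002) ≈ 0.60.

P(S) = 0.60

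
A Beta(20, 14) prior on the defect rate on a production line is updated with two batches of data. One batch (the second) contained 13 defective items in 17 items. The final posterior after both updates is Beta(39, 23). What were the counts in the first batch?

Sequential conjugate updates are equivalent to a single update on the pooled data, so total successes = posterior α − prior α and total failures = posterior β − prior β.
Total across both batches: 39−20=19 defective items, 23−14=9 good items.
Subtract the second batch: 19−13=6 defective items and 9−4=5 good items.

6 defective items and 5 good items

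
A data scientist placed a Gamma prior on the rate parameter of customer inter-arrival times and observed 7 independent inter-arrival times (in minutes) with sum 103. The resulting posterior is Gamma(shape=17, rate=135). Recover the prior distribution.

Gamma(shape=10, rate=32)

For an exponential likelihood with a Gamma(α, β) prior on the rate, n observations with total T give posterior Gamma(α+n, β+T).
So α = 17 − 7 = 10 and β = 135 − 103 = 32.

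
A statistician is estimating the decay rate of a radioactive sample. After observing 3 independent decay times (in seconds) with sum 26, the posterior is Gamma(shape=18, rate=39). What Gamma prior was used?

Gamma(shape=15, rate=13)

Gamma–exponential conjugacy: posterior shape = α + n, posterior rate = β + Σtᵢ.
So α = 18 − 3 = 15 and β = 39 − 26 = 13.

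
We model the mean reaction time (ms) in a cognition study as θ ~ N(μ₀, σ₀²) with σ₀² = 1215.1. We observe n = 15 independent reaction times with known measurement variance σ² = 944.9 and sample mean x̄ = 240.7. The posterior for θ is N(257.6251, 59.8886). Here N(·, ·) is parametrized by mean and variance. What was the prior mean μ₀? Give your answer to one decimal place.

The posterior mean is a precision-weighted average: μ_n = (τ₀μ₀ + τ_data·x̄)/(τ₀+τ_data), with τ₀=1/σ₀² and τ_data=n/σ².
Here τ₀ = 1/1215.1 = 0.000823 and τ_data = 15/944.9 = 0.015875, so τ_n = 0.016698.
Rearranging for μ₀: μ₀ = (μ_n·τ_n − τ_data·x̄)/τ₀ = (257.6251·0.016698 − 0.015875·240.7) / 0.000823 = 0.480711/0.000823 ≈ 584.1.

μ₀ = 584.1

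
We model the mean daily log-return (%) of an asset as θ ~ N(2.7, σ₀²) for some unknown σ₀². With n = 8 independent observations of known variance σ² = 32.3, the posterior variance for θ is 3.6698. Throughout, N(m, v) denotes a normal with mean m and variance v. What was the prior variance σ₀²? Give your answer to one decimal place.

σ₀² = 40.3

Posterior precision equals prior precision plus data precision: 1/σ_n² = 1/σ₀² + n/σ².
So 1/σ₀² = 1/3.6698 − 8/32.3 = 0.272494 − 0.247678 = 0.024816.
Hence σ₀² = 1/0.024816 ≈ 40.3.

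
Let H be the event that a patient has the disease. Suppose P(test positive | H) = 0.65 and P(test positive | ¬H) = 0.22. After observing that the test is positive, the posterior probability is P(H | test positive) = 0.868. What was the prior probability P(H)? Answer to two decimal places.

P(H) = 0.69

In odds form, posterior odds = prior odds × likelihood ratio, so prior odds = posterior odds ÷ LR.
Posterior odds = 0.868/(1−0.868) = 6.5758. LR = 0.65/0.22 = 2.9545.
Prior odds = 6.5758/2.9545 = 2.2257, so P(H) = 2.2257/(1+2.2257) ≈ 0.69.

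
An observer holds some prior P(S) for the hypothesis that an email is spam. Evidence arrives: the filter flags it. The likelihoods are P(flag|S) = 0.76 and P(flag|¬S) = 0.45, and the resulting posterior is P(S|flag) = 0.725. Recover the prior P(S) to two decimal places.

Bayes' rule in odds form gives O(S|E) = O(S)·[P(E|S)/P(E|¬S)], hence O(S) = O(S|E)/LR.
Posterior odds = 0.725/(1−0.725) = 2.6364. LR = 0.76/0.45 = 1.6889.
Prior odds = 2.6364/1.6889 = 1.5610, so P(S) = 1.5610/(1+1.5610) ≈ 0.61.

P(S) = 0.61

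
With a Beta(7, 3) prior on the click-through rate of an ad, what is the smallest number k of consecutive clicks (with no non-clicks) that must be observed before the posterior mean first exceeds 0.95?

k = 51

After k clicks and 0 non-clicks the posterior is Beta(7+k, 3), with mean (7+k)/(7+3+k).
Set (7+k)/(10+k) > 0.95 and solve: k > (0.95·10 − 7)/(1 − 0.95) = 50.000.
The smallest integer exceeding 50.000 is 51.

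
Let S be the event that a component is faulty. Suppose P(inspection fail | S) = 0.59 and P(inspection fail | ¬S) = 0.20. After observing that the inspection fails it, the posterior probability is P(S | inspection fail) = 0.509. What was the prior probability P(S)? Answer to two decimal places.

P(S) = 0.26

In odds form, posterior odds = prior odds × likelihood ratio, so prior odds = posterior odds ÷ LR.
Posterior odds = 0.509/(1−0.509) = 1.0367. LR = 0.59/0.20 = 2.9500.
Prior odds = 1.0367/2.9500 = 0.3514, so P(S) = 0.3514/(1+0.3514) ≈ 0.26.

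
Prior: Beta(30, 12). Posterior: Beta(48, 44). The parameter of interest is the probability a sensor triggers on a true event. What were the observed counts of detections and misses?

18 detections and 32 misses

Under Beta–binomial conjugacy the posterior parameters are (α+s, β+f).
Match parameters: s=48−30=18, f=44−12=32.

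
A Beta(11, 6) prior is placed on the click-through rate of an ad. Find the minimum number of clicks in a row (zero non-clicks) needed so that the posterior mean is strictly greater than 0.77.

After k clicks and 0 non-clicks the posterior is Beta(11+k, 6), with mean (11+k)/(11+6+k).
Set (11+k)/(17+k) > 0.77 and solve: k > (0.77·17 − 11)/(1 − 0.77) = 9.087.
The smallest integer exceeding 9.087 is 10, and checking k=10: (21)/(27) = 0.7778 > 0.77.

k = 10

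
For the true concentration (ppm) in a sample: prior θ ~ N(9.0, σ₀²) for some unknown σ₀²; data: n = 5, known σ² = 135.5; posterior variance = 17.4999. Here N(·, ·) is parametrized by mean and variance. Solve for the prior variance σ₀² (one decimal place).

σ₀² = 49.4

For the Normal–Normal model with known σ², precisions add: τ_n = τ₀ + n/σ².
So 1/σ₀² = 1/17.4999 − 5/135.5 = 0.057143 − 0.036900 = 0.020243.
Hence σ₀² = 1/0.020243 ≈ 49.4.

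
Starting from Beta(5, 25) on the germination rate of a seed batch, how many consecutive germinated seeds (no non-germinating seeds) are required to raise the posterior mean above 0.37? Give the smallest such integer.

After k germinated seeds and 0 non-germinating seeds the posterior is Beta(5+k, 25), with mean (5+k)/(5+25+k).
Set (5+k)/(30+k) > 0.37 and solve: k > (0.37·30 − 5)/(1 − 0.37) = 9.683.
The smallest integer exceeding 9.683 is 10.

k = 10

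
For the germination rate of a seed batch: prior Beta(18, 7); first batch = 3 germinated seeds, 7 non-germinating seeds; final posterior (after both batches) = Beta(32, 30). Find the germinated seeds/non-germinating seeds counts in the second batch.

11 germinated seeds and 16 non-germinating seeds

Sequential conjugate updates are equivalent to a single update on the pooled data, so total successes = posterior α − prior α and total failures = posterior β − prior β.
Total across both batches: 32−18=14 germinated seeds, 30−7=23 non-germinating seeds.
Subtract the first batch: 14−3=11 germinated seeds and 23−7=16 non-germinating seeds.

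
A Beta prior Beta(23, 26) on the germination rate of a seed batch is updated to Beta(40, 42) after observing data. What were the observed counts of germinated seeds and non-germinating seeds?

17 germinated seeds and 16 non-germinating seeds

A Beta(α, β) prior with s successes and f failures in binomial data gives a Beta(α+s, β+f) posterior.
Match parameters: s=40−23=17, f=42−26=16.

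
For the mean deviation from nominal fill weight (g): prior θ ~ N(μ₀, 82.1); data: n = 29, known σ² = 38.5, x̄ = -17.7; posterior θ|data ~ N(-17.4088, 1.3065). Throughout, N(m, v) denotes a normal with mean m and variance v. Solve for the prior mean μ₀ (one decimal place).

The posterior mean is a precision-weighted average: μ_n = (τ₀μ₀ + τ_data·x̄)/(τ₀+τ_data), with τ₀=1/σ₀² and τ_data=n/σ².
Here τ₀ = 1/82.1 = 0.012180 and τ_data = 29/38.5 = 0.753247, so τ_n = 0.765427.
Rearranging for μ₀: μ₀ = (μ_n·τ_n − τ_data·x̄)/τ₀ = (-17.4088·0.765427 − 0.753247·-17.7) / 0.012180 = 0.007306/0.012180 ≈ 0.6.

μ₀ = 0.6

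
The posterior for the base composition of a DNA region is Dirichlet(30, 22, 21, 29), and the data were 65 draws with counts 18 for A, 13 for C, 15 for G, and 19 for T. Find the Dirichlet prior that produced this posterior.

Dirichlet(12, 9, 6, 10)

For a Dirichlet(α) prior with multinomial counts c, the posterior is Dirichlet(α + c) componentwise.
Subtract each count from the matching posterior parameter: 30−18=12, 22−13=9, 21−15=6, 29−19=10.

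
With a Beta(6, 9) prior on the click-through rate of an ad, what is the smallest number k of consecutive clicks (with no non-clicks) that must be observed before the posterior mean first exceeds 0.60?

After k clicks and 0 non-clicks the posterior is Beta(6+k, 9), with mean (6+k)/(6+9+k).
Set (6+k)/(15+k) > 0.60 and solve: k > (0.60·15 − 6)/(1 − 0.60) = 7.500.
The smallest integer exceeding 7.500 is 8.

k = 8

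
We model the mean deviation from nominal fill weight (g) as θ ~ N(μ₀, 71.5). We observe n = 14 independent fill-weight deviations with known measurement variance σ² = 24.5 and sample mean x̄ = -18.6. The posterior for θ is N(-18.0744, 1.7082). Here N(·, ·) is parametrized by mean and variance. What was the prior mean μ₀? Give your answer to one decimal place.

μ₀ = 3.4

With known observation variance, the Normal–Normal posterior has precision τ_n = τ₀ + n/σ² and mean μ_n = (τ₀μ₀ + (n/σ²)x̄)/τ_n.
Here τ₀ = 1/71.5 = 0.013986 and τ_data = 14/24.5 = 0.571429, so τ_n = 0.585415.
Rearranging for μ₀: μ₀ = (μ_n·τ_n − τ_data·x̄)/τ₀ = (-18.0744·0.585415 − 0.571429·-18.6) / 0.013986 = 0.047555/0.013986 ≈ 3.4.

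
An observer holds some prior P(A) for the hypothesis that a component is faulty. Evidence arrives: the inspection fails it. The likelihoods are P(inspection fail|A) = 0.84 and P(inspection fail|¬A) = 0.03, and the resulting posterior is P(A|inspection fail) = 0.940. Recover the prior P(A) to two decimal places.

Bayes' rule in odds form gives O(A|E) = O(A)·[P(E|A)/P(E|¬A)], hence O(A) = O(A|E)/LR.
Posterior odds = 0.940/(1−0.940) = 15.6667. LR = 0.84/0.03 = 28.0000.
Prior odds = 15.6667/28.0000 = 0.5595, so P(A) = 0.5595/(1+0.5595) ≈ 0.36.

P(A) = 0.36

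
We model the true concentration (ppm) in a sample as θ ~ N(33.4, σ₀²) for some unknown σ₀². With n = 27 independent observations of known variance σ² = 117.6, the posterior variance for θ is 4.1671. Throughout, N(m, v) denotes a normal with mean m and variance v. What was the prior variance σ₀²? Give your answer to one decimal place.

For the Normal–Normal model with known σ², precisions add: τ_n = τ₀ + n/σ².
So 1/σ₀² = 1/4.1671 − 27/117.6 = 0.239975 − 0.229592 = 0.010383.
Hence σ₀² = 1/0.010383 ≈ 96.3.

σ₀² = 96.3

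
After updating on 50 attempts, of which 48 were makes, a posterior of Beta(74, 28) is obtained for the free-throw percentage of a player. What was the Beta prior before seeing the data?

Beta(26, 26)

Beta is conjugate to the binomial likelihood: posterior = Beta(α+s, β+f).
Subtract the data counts: 74−48=26, 28−2=26.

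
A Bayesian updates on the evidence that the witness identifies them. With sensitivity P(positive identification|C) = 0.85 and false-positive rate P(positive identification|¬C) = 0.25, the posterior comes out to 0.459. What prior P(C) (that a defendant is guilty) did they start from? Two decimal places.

P(C) = 0.20

In odds form, posterior odds = prior odds × likelihood ratio, so prior odds = posterior odds ÷ LR.
Posterior odds = 0.459/(1−0.459) = 0.8484. LR = 0.85/0.25 = 3.4000.
Prior odds = 0.8484/3.4000 = 0.2495, so P(C) = 0.2495/(1+0.2495) ≈ 0.20.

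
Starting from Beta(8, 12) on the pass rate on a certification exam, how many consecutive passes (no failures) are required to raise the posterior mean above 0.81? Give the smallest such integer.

k = 44

After k passes and 0 failures the posterior is Beta(8+k, 12), with mean (8+k)/(8+12+k).
Set (8+k)/(20+k) > 0.81 and solve: k > (0.81·20 − 8)/(1 − 0.81) = 43.158.
The smallest integer exceeding 43.158 is 44, and checking k=44: (52)/(64) = 0.8125 > 0.81.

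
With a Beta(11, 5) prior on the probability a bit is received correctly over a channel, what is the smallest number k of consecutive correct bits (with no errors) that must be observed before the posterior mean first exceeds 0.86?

k = 20

After k correct bits and 0 errors the posterior is Beta(11+k, 5), with mean (11+k)/(11+5+k).
Set (11+k)/(16+k) > 0.86 and solve: k > (0.86·16 − 11)/(1 − 0.86) = 19.714.
The smallest integer exceeding 19.714 is 20.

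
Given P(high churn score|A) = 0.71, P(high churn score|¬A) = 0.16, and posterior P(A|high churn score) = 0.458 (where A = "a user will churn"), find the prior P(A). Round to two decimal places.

In odds form, posterior odds = prior odds × likelihood ratio, so prior odds = posterior odds ÷ LR.
Posterior odds = 0.458/(1−0.458) = 0.8450. LR = 0.71/0.16 = 4.4375.
Prior odds = 0.8450/4.4375 = 0.1904, so P(A) = 0.1904/(1+0.1904) ≈ 0.16.

P(A) = 0.16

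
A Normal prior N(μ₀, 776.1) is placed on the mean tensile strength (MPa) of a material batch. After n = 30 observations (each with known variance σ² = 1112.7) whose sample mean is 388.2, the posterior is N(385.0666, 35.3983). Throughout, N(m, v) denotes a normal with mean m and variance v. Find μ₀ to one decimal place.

The posterior mean is a precision-weighted average: μ_n = (τ₀μ₀ + τ_data·x̄)/(τ₀+τ_data), with τ₀=1/σ₀² and τ_data=n/σ².
Here τ₀ = 1/776.1 = 0.001288 and τ_data = 30/1112.7 = 0.026961, so τ_n = 0.028249.
Rearranging for μ₀: μ₀ = (μ_n·τ_n − τ_data·x̄)/τ₀ = (385.0666·0.028249 − 0.026961·388.2) / 0.001288 = 0.411486/0.001288 ≈ 319.5.

μ₀ = 319.5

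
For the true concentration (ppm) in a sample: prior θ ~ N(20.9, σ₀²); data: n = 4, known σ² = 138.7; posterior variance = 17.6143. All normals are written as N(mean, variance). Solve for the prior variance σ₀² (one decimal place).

σ₀² = 35.8

Posterior precision equals prior precision plus data precision: 1/σ_n² = 1/σ₀² + n/σ².
So 1/σ₀² = 1/17.6143 − 4/138.7 = 0.056772 − 0.028839 = 0.027933.
Hence σ₀² = 1/0.027933 ≈ 35.8.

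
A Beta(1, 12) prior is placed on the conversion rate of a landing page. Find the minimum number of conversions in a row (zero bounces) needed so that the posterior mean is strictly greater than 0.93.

After k conversions and 0 bounces the posterior is Beta(1+k, 12), with mean (1+k)/(1+12+k).
Set (1+k)/(13+k) > 0.93 and solve: k > (0.93·13 − 1)/(1 − 0.93) = 158.429.
The smallest integer exceeding 158.429 is 159.

k = 159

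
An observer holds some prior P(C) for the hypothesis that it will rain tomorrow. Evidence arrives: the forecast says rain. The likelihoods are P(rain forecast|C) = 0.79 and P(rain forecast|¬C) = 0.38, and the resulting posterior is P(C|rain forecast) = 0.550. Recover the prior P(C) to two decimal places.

P(C) = 0.37

In odds form, posterior odds = prior odds × likelihood ratio, so prior odds = posterior odds ÷ LR.
Posterior odds = 0.550/(1−0.550) = 1.2222. LR = 0.79/0.38 = 2.0789.
Prior odds = 1.2222/2.0789 = 0.5879, so P(C) = 0.5879/(1+0.5879) ≈ 0.37.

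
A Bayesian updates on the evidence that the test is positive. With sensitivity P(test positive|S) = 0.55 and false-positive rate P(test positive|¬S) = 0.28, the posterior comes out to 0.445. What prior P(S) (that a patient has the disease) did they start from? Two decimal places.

In odds form, posterior odds = prior odds × likelihood ratio, so prior odds = posterior odds ÷ LR.
Posterior odds = 0.445/(1−0.445) = 0.8018. LR = 0.55/0.28 = 1.9643.
Prior odds = 0.8018/1.9643 = 0.4082, so P(S) = 0.4082/(1+0.4082) ≈ 0.29.

P(S) = 0.29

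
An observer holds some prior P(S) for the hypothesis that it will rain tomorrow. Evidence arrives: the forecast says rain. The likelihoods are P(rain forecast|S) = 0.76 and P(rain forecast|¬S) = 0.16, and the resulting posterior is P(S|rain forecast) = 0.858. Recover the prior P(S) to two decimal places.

P(S) = 0.56

In odds form, posterior odds = prior odds × likelihood ratio, so prior odds = posterior odds ÷ LR.
Posterior odds = 0.858/(1−0.858) = 6.0423. LR = 0.76/0.16 = 4.7500.
Prior odds = 6.0423/4.7500 = 1.2721, so P(S) = 1.2721/(1+1.2721) ≈ 0.56.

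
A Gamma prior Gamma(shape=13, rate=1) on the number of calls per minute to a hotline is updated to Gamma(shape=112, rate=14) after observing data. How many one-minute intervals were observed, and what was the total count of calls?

A Gamma(α, β) prior (rate parametrization) on a Poisson rate with n observations summing to S gives posterior Gamma(α+S, β+n).
Matching: Σxᵢ = 112 − 13 = 99 and n = 14 − 1 = 13.

n = 13 one-minute intervals with total 99 calls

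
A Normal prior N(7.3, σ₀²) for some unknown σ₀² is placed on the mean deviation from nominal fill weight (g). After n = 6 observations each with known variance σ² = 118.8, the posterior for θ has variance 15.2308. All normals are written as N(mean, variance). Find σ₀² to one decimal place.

σ₀² = 66.0

For the Normal–Normal model with known σ², precisions add: τ_n = τ₀ + n/σ².
So 1/σ₀² = 1/15.2308 − 6/118.8 = 0.065656 − 0.050505 = 0.015151.
Hence σ₀² = 1/0.015151 ≈ 66.0.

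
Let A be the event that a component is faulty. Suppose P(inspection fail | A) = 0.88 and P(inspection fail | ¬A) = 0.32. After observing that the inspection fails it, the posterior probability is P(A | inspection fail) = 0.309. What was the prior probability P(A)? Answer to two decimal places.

P(A) = 0.14

Bayes' rule in odds form gives O(A|E) = O(A)·[P(E|A)/P(E|¬A)], hence O(A) = O(A|E)/LR.
Posterior odds = 0.309/(1−0.309) = 0.4472. LR = 0.88/0.32 = 2.7500.
Prior odds = 0.4472/2.7500 = 0.1626, so P(A) = 0.1626/(1+0.1626) ≈ 0.14.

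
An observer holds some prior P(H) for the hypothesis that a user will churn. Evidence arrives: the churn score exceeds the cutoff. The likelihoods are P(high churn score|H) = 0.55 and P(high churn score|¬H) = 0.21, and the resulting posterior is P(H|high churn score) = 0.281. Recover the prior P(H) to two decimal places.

In odds form, posterior odds = prior odds × likelihood ratio, so prior odds = posterior odds ÷ LR.
Posterior odds = 0.281/(1−0.281) = 0.3908. LR = 0.55/0.21 = 2.6190.
Prior odds = 0.3908/2.6190 = 0.1492, so P(H) = 0.1492/(1+0.1492) ≈ 0.13.

P(H) = 0.13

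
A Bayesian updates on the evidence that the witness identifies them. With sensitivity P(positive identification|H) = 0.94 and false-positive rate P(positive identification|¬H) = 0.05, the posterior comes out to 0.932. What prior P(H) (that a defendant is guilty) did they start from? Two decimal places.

In odds form, posterior odds = prior odds × likelihood ratio, so prior odds = posterior odds ÷ LR.
Posterior odds = 0.932/(1−0.932) = 13.7059. LR = 0.94/0.05 = 18.8000.
Prior odds = 13.7059/18.8000 = 0.7290, so P(H) = 0.7290/(1+0.7290) ≈ 0.42.

P(H) = 0.42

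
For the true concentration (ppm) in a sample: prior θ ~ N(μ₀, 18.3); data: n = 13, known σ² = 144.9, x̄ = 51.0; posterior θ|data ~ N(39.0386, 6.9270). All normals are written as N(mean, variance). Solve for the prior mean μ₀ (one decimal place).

μ₀ = 19.4

The posterior mean is a precision-weighted average: μ_n = (τ₀μ₀ + τ_data·x̄)/(τ₀+τ_data), with τ₀=1/σ₀² and τ_data=n/σ².
Here τ₀ = 1/18.3 = 0.054645 and τ_data = 13/144.9 = 0.089717, so τ_n = 0.144362.
Rearranging for μ₀: μ₀ = (μ_n·τ_n − τ_data·x̄)/τ₀ = (39.0386·0.144362 − 0.089717·51.0) / 0.054645 = 1.060123/0.054645 ≈ 19.4.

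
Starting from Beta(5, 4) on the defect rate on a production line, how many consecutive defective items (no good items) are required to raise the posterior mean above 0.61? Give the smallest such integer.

k = 2

After k defective items and 0 good items the posterior is Beta(5+k, 4), with mean (5+k)/(5+4+k).
Set (5+k)/(9+k) > 0.61 and solve: k > (0.61·9 − 5)/(1 − 0.61) = 1.256.
The smallest integer exceeding 1.256 is 2.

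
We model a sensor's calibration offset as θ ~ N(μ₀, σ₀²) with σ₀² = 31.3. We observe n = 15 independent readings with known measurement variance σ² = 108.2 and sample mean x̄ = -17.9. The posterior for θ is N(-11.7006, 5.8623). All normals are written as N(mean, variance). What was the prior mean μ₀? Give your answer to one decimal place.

μ₀ = 15.2

With known observation variance, the Normal–Normal posterior has precision τ_n = τ₀ + n/σ² and mean μ_n = (τ₀μ₀ + (n/σ²)x̄)/τ_n.
Here τ₀ = 1/31.3 = 0.031949 and τ_data = 15/108.2 = 0.138632, so τ_n = 0.170581.
Rearranging for μ₀: μ₀ = (μ_n·τ_n − τ_data·x̄)/τ₀ = (-11.7006·0.170581 − 0.138632·-17.9) / 0.031949 = 0.485613/0.031949 ≈ 15.2.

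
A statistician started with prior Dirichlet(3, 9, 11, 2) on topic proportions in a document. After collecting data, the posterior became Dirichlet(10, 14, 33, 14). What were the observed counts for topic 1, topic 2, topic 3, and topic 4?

counts (7, 5, 22, 12)

For a Dirichlet(α) prior with multinomial counts c, the posterior is Dirichlet(α + c) componentwise.
Counts are posterior − prior componentwise: 10−3=7, 14−9=5, 33−11=22, 14−2=12.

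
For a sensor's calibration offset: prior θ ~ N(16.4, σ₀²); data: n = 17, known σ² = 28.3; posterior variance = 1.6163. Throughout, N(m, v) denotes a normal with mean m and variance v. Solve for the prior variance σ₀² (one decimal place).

For the Normal–Normal model with known σ², precisions add: τ_n = τ₀ + n/σ².
So 1/σ₀² = 1/1.6163 − 17/28.3 = 0.618697 − 0.600707 = 0.017990.
Hence σ₀² = 1/0.017990 ≈ 55.6.

σ₀² = 55.6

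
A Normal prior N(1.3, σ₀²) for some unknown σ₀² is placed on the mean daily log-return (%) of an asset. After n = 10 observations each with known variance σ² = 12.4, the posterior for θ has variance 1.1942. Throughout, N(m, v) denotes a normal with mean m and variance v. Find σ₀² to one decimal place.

Posterior precision equals prior precision plus data precision: 1/σ_n² = 1/σ₀² + n/σ².
So 1/σ₀² = 1/1.1942 − 10/12.4 = 0.837381 − 0.806452 = 0.030929.
Hence σ₀² = 1/0.030929 ≈ 32.3.

σ₀² = 32.3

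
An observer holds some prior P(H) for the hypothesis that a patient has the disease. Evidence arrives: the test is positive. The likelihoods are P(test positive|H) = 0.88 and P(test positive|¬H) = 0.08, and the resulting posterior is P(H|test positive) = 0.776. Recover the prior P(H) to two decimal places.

P(H) = 0.24

Bayes' rule in odds form gives O(H|E) = O(H)·[P(E|H)/P(E|¬H)], hence O(H) = O(H|E)/LR.
Posterior odds = 0.776/(1−0.776) = 3.4643. LR = 0.88/0.08 = 11.0000.
Prior odds = 3.4643/11.0000 = 0.3149, so P(H) = 0.3149/(1+0.3149) ≈ 0.24.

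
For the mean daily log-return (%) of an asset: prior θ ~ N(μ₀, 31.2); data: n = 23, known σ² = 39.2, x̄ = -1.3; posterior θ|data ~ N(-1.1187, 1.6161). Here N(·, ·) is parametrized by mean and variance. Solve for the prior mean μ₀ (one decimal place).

μ₀ = 2.2

With known observation variance, the Normal–Normal posterior has precision τ_n = τ₀ + n/σ² and mean μ_n = (τ₀μ₀ + (n/σ²)x̄)/τ_n.
Here τ₀ = 1/31.2 = 0.032051 and τ_data = 23/39.2 = 0.586735, so τ_n = 0.618786.
Rearranging for μ₀: μ₀ = (μ_n·τ_n − τ_data·x̄)/τ₀ = (-1.1187·0.618786 − 0.586735·-1.3) / 0.032051 = 0.070520/0.032051 ≈ 2.2.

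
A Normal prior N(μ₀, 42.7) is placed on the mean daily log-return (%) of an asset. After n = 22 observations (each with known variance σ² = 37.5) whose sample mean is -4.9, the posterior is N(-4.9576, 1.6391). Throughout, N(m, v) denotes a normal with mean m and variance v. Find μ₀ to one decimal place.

The posterior mean is a precision-weighted average: μ_n = (τ₀μ₀ + τ_data·x̄)/(τ₀+τ_data), with τ₀=1/σ₀² and τ_data=n/σ².
Here τ₀ = 1/42.7 = 0.023419 and τ_data = 22/37.5 = 0.586667, so τ_n = 0.610086.
Rearranging for μ₀: μ₀ = (μ_n·τ_n − τ_data·x̄)/τ₀ = (-4.9576·0.610086 − 0.586667·-4.9) / 0.023419 = -0.149894/0.023419 ≈ -6.4.

μ₀ = -6.4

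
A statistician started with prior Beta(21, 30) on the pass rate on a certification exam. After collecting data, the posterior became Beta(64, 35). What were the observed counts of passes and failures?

43 passes and 5 failures

A Beta(α, β) prior with s successes and f failures in binomial data gives a Beta(α+s, β+f) posterior.
So s = 64 − 21 = 43 and f = 35 − 30 = 5.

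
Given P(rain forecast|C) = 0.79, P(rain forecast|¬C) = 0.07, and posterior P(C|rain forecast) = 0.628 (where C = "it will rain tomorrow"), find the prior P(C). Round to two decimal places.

P(C) = 0.13

In odds form, posterior odds = prior odds × likelihood ratio, so prior odds = posterior odds ÷ LR.
Posterior odds = 0.628/(1−0.628) = 1.6882. LR = 0.79/0.07 = 11.2857.
Prior odds = 1.6882/11.2857 = 0.1496, so P(C) = 0.1496/(1+0.1496) ≈ 0.13.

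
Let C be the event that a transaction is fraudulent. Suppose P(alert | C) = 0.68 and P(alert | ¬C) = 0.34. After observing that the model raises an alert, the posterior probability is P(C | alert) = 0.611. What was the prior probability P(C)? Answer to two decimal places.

P(C) = 0.44

In odds form, posterior odds = prior odds × likelihood ratio, so prior odds = posterior odds ÷ LR.
Posterior odds = 0.611/(1−0.611) = 1.5707. LR = 0.68/0.34 = 2.0000.
Prior odds = 1.5707/2.0000 = 0.7853, so P(C) = 0.7853/(1+0.7853) ≈ 0.44.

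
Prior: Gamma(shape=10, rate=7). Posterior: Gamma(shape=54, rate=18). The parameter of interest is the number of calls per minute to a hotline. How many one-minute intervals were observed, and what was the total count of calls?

n = 11 one-minute intervals with total 44 calls

A Gamma(α, β) prior (rate parametrization) on a Poisson rate with n observations summing to S gives posterior Gamma(α+S, β+n).
Matching: Σxᵢ = 54 − 10 = 44 and n = 18 − 7 = 11.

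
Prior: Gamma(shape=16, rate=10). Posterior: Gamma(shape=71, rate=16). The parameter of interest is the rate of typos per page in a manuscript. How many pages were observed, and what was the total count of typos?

Gamma–Poisson conjugacy: posterior shape = α + Σxᵢ, posterior rate = β + n.
Matching: Σxᵢ = 71 − 16 = 55 and n = 16 − 10 = 6.

n = 6 pages with total 55 typos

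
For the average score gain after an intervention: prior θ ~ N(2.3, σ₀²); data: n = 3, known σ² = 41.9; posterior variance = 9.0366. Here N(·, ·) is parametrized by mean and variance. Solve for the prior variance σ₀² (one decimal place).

For the Normal–Normal model with known σ², precisions add: τ_n = τ₀ + n/σ².
So 1/σ₀² = 1/9.0366 − 3/41.9 = 0.110661 − 0.071599 = 0.039062.
Hence σ₀² = 1/0.039062 ≈ 25.6.

σ₀² = 25.6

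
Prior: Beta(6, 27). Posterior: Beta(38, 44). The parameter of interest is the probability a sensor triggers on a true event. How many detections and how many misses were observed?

Under Beta–binomial conjugacy the posterior parameters are (α+s, β+f).
Match parameters: s=38−6=32, f=44−27=17.

32 detections and 17 misses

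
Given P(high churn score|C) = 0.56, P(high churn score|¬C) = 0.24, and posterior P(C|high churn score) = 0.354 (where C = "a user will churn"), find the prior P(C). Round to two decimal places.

Bayes' rule in odds form gives O(C|E) = O(C)·[P(E|C)/P(E|¬C)], hence O(C) = O(C|E)/LR.
Posterior odds = 0.354/(1−0.354) = 0.5480. LR = 0.56/0.24 = 2.3333.
Prior odds = 0.5480/2.3333 = 0.2349, so P(C) = 0.2349/(1+0.2349) ≈ 0.19.

P(C) = 0.19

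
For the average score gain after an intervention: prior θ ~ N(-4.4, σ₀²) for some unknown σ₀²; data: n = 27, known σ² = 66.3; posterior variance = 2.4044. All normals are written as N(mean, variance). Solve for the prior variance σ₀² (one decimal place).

Posterior precision equals prior precision plus data precision: 1/σ_n² = 1/σ₀² + n/σ².
So 1/σ₀² = 1/2.4044 − 27/66.3 = 0.415904 − 0.407240 = 0.008664.
Hence σ₀² = 1/0.008664 ≈ 115.4.

σ₀² = 115.4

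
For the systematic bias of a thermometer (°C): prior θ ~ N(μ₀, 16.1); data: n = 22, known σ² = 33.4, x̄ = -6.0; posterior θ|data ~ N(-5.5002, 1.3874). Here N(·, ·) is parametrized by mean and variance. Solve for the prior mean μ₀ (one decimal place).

μ₀ = -0.2

The posterior mean is a precision-weighted average: μ_n = (τ₀μ₀ + τ_data·x̄)/(τ₀+τ_data), with τ₀=1/σ₀² and τ_data=n/σ².
Here τ₀ = 1/16.1 = 0.062112 and τ_data = 22/33.4 = 0.658683, so τ_n = 0.720795.
Rearranging for μ₀: μ₀ = (μ_n·τ_n − τ_data·x̄)/τ₀ = (-5.5002·0.720795 − 0.658683·-6.0) / 0.062112 = -0.012419/0.062112 ≈ -0.2.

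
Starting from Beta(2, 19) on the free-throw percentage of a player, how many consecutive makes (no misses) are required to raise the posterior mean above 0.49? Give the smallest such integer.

After k makes and 0 misses the posterior is Beta(2+k, 19), with mean (2+k)/(2+19+k).
Set (2+k)/(21+k) > 0.49 and solve: k > (0.49·21 − 2)/(1 − 0.49) = 16.255.
The smallest integer exceeding 16.255 is 17.

k = 17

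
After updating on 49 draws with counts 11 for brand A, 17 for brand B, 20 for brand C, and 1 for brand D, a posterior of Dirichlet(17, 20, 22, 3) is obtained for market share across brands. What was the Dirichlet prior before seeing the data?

Dirichlet(6, 3, 2, 2)

For a Dirichlet(α) prior with multinomial counts c, the posterior is Dirichlet(α + c) componentwise.
Subtract each count from the matching posterior parameter: 17−11=6, 20−17=3, 22−20=2, 3−1=2.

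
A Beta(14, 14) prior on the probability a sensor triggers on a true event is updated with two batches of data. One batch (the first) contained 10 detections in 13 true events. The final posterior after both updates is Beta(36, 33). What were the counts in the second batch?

12 detections and 16 misses

Sequential conjugate updates are equivalent to a single update on the pooled data, so total successes = posterior α − prior α and total failures = posterior β − prior β.
Total across both batches: 36−14=22 detections, 33−14=19 misses.
Subtract the first batch: 22−10=12 detections and 19−3=16 misses.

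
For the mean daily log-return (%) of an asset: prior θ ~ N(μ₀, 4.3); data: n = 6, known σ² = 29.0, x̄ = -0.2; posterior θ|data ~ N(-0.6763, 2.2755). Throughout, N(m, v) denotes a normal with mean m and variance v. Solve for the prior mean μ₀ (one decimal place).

μ₀ = -1.1

The posterior mean is a precision-weighted average: μ_n = (τ₀μ₀ + τ_data·x̄)/(τ₀+τ_data), with τ₀=1/σ₀² and τ_data=n/σ².
Here τ₀ = 1/4.3 = 0.232558 and τ_data = 6/29.0 = 0.206897, so τ_n = 0.439455.
Rearranging for μ₀: μ₀ = (μ_n·τ_n − τ_data·x̄)/τ₀ = (-0.6763·0.439455 − 0.206897·-0.2) / 0.232558 = -0.255824/0.232558 ≈ -1.1.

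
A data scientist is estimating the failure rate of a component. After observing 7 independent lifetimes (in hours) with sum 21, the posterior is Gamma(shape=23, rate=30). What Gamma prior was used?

Gamma(shape=16, rate=9)

Gamma–exponential conjugacy: posterior shape = α + n, posterior rate = β + Σtᵢ.
So α = 23 − 7 = 16 and β = 30 − 21 = 9.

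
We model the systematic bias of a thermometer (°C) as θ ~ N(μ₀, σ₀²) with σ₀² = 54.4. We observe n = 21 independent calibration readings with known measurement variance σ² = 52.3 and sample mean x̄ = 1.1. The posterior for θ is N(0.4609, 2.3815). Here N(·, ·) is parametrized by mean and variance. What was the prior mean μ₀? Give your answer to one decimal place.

With known observation variance, the Normal–Normal posterior has precision τ_n = τ₀ + n/σ² and mean μ_n = (τ₀μ₀ + (n/σ²)x̄)/τ_n.
Here τ₀ = 1/54.4 = 0.018382 and τ_data = 21/52.3 = 0.401530, so τ_n = 0.419912.
Rearranging for μ₀: μ₀ = (μ_n·τ_n − τ_data·x̄)/τ₀ = (0.4609·0.419912 − 0.401530·1.1) / 0.018382 = -0.248146/0.018382 ≈ -13.5.

μ₀ = -13.5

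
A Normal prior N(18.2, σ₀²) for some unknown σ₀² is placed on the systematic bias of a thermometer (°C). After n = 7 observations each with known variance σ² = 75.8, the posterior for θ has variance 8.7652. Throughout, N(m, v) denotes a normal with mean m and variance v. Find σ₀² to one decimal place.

Posterior precision equals prior precision plus data precision: 1/σ_n² = 1/σ₀² + n/σ².
So 1/σ₀² = 1/8.7652 − 7/75.8 = 0.114088 − 0.092348 = 0.021740.
Hence σ₀² = 1/0.021740 ≈ 46.0.

σ₀² = 46.0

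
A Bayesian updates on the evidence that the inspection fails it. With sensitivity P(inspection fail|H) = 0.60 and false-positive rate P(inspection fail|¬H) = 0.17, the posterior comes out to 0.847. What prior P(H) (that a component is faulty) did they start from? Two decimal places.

Bayes' rule in odds form gives O(H|E) = O(H)·[P(E|H)/P(E|¬H)], hence O(H) = O(H|E)/LR.
Posterior odds = 0.847/(1−0.847) = 5.5359. LR = 0.60/0.17 = 3.5294.
Prior odds = 5.5359/3.5294 = 1.5685, so P(H) = 1.5685/(1+1.5685) ≈ 0.61.

P(H) = 0.61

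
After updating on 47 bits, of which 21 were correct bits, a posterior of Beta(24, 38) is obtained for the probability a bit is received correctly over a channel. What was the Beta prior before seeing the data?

Beta is conjugate to the binomial likelihood: posterior = Beta(α+s, β+f).
Subtract the data counts: 24−21=3, 38−26=12.

Beta(3, 12)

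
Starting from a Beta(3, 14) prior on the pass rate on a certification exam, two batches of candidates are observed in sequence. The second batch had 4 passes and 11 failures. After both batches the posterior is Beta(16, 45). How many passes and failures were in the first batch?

9 passes and 20 failures

Because Beta–binomial updating is additive in the counts, the combined data contributed (α_post−α_prior, β_post−β_prior) successes and failures.
Total across both batches: 16−3=13 passes, 45−14=31 failures.
Subtract the second batch: 13−4=9 passes and 31−11=20 failures.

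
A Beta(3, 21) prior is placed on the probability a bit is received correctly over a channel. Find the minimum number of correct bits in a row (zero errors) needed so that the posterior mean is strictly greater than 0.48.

k = 17

After k correct bits and 0 errors the posterior is Beta(3+k, 21), with mean (3+k)/(3+21+k).
Set (3+k)/(24+k) > 0.48 and solve: k > (0.48·24 − 3)/(1 − 0.48) = 16.385.
The smallest integer exceeding 16.385 is 17, and checking k=17: (20)/(41) = 0.4878 > 0.48.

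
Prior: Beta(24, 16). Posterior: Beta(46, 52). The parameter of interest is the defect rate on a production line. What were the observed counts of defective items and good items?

22 defective items and 36 good items

A Beta(a, b) prior with s successes and f failures in binomial data gives a Beta(a+s, b+f) posterior.
So s = 46 − 24 = 22 and f = 52 − 16 = 36.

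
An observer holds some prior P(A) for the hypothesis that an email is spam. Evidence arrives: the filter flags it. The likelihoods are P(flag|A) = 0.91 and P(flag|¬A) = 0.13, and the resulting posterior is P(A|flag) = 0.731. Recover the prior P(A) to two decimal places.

P(A) = 0.28

Bayes' rule in odds form gives O(A|E) = O(A)·[P(E|A)/P(E|¬A)], hence O(A) = O(A|E)/LR.
Posterior odds = 0.731/(1−0.731) = 2.7175. LR = 0.91/0.13 = 7.0000.
Prior odds = 2.7175/7.0000 = 0.3882, so P(A) = 0.3882/(1+0.3882) ≈ 0.28.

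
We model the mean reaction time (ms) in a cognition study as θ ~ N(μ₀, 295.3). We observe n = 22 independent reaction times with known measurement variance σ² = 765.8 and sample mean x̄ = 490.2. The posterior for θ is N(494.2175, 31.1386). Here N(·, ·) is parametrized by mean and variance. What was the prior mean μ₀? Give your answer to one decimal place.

μ₀ = 528.3

With known observation variance, the Normal–Normal posterior has precision τ_n = τ₀ + n/σ² and mean μ_n = (τ₀μ₀ + (n/σ²)x̄)/τ_n.
Here τ₀ = 1/295.3 = 0.003386 and τ_data = 22/765.8 = 0.028728, so τ_n = 0.032114.
Rearranging for μ₀: μ₀ = (μ_n·τ_n − τ_data·x̄)/τ₀ = (494.2175·0.032114 − 0.028728·490.2) / 0.003386 = 1.788835/0.003386 ≈ 528.3.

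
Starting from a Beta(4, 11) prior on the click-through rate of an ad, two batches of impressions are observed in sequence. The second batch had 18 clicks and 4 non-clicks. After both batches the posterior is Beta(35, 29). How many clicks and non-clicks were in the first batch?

Because Beta–binomial updating is additive in the counts, the combined data contributed (α_post−α_prior, β_post−β_prior) successes and failures.
Total across both batches: 35−4=31 clicks, 29−11=18 non-clicks.
Subtract the second batch: 31−18=13 clicks and 18−4=14 non-clicks.

13 clicks and 14 non-clicks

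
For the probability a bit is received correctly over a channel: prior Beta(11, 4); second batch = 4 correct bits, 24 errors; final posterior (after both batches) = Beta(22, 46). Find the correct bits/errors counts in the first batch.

7 correct bits and 18 errors

Sequential conjugate updates are equivalent to a single update on the pooled data, so total successes = posterior α − prior α and total failures = posterior β − prior β.
Total across both batches: 22−11=11 correct bits, 46−4=42 errors.
Subtract the second batch: 11−4=7 correct bits and 42−24=18 errors.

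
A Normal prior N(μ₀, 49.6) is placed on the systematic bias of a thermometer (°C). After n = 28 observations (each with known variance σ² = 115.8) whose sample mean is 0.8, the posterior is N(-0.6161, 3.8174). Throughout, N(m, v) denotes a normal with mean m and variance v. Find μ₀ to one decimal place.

The posterior mean is a precision-weighted average: μ_n = (τ₀μ₀ + τ_data·x̄)/(τ₀+τ_data), with τ₀=1/σ₀² and τ_data=n/σ².
Here τ₀ = 1/49.6 = 0.020161 and τ_data = 28/115.8 = 0.241796, so τ_n = 0.261957.
Rearranging for μ₀: μ₀ = (μ_n·τ_n − τ_data·x̄)/τ₀ = (-0.6161·0.261957 − 0.241796·0.8) / 0.020161 = -0.354829/0.020161 ≈ -17.6.

μ₀ = -17.6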